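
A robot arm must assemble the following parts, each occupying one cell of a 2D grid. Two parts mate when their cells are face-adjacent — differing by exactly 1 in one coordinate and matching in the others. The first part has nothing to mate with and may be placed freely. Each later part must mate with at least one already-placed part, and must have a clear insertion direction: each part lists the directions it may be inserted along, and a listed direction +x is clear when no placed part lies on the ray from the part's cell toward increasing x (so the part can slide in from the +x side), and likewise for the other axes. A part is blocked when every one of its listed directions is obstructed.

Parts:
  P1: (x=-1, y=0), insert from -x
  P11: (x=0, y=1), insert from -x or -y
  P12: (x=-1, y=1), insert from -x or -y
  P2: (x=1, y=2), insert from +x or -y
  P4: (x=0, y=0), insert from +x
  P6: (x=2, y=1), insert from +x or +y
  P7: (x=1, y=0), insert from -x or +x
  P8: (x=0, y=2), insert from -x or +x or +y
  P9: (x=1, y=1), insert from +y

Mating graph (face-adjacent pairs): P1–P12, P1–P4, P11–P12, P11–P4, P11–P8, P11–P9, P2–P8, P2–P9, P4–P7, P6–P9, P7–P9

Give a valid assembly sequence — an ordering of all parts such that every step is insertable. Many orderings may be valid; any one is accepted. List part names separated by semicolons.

P8; P11; P12; P1; P9; P2; P6; P4; P7

1. P8@(0, 2) [-x clear] — {P8}
2. P11@(0, 1) [-x clear] — {P11, P8}
3. P12@(-1, 1) [-x clear] — {P11, P12, P8}
4. P1@(-1, 0) [-x clear] — {P1, P11, P12, P8}
5. P9@(1, 1) [+y clear] — {P1, P11, P12, P8, P9}
6. P2@(1, 2) [+x clear] — {P1, P11, P12, P2, P8, P9}
7. P6@(2, 1) [+x clear] — {P1, P11, P12, P2, P6, P8, P9}
8. P4@(0, 0) [+x clear] — {P1, P11, P12, P2, P4, P6, P8, P9}
9. P7@(1, 0) [+x clear] — {P1, P11, P12, P2, P4, P6, P7, P8, P9}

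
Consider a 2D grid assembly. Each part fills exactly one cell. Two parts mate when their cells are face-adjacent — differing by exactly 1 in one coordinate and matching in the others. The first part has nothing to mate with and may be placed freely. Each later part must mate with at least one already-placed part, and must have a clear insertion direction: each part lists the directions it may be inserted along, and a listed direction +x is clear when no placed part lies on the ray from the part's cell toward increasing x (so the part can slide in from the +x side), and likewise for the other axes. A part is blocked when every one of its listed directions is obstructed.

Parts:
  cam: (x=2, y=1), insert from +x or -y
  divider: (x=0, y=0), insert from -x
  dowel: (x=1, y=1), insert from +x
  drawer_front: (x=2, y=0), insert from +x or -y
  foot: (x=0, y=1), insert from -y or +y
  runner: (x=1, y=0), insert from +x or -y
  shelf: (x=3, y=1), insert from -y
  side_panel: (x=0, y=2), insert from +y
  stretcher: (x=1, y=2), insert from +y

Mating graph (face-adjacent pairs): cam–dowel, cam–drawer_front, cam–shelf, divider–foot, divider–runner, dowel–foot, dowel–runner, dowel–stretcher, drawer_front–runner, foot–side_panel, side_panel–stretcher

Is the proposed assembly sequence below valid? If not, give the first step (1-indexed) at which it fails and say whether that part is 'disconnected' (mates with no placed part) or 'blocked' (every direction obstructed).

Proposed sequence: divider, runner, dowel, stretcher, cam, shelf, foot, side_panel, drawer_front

1. divider@(0, 0) [-x clear] — {divider}
2. runner@(1, 0) [+x clear] — {divider, runner}
3. dowel@(1, 1) [+x clear] — {divider, dowel, runner}
4. stretcher@(1, 2) [+y clear] — {divider, dowel, runner, stretcher}
5. cam@(2, 1) [+x clear] — {cam, divider, dowel, runner, stretcher}
6. shelf@(3, 1) [-y clear] — {cam, divider, dowel, runner, shelf, stretcher}
7. foot@(0, 1) [+y clear] — {cam, divider, dowel, foot, runner, shelf, stretcher}
8. side_panel@(0, 2) [+y clear] — {cam, divider, dowel, foot, runner, shelf, side_panel, stretcher}
9. drawer_front@(2, 0) [+x clear] — {cam, divider, dowel, drawer_front, foot, runner, shelf, side_panel, stretcher}

Valid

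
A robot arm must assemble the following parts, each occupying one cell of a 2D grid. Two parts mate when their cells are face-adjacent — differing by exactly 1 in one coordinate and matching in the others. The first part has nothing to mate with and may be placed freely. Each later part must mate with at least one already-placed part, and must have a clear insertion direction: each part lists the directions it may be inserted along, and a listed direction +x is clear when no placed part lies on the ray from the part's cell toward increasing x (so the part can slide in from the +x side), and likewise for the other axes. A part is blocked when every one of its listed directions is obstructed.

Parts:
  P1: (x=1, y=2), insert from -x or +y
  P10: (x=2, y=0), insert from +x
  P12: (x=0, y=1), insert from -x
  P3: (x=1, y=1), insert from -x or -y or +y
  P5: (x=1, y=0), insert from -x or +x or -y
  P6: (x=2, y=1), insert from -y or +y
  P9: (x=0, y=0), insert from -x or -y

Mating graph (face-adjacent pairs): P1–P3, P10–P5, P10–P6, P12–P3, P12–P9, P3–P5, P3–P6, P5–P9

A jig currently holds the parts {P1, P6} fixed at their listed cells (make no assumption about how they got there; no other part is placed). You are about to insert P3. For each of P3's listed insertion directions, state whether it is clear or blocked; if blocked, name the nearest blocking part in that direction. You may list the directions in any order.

+y: blocked by P1; -x: clear; -y: clear

-x: ray from P3(1, 1) has no placed part ⇒ clear
-y: ray from P3(1, 1) has no placed part ⇒ clear
+y: nearest on ray is P1@(1, 2) ⇒ blocked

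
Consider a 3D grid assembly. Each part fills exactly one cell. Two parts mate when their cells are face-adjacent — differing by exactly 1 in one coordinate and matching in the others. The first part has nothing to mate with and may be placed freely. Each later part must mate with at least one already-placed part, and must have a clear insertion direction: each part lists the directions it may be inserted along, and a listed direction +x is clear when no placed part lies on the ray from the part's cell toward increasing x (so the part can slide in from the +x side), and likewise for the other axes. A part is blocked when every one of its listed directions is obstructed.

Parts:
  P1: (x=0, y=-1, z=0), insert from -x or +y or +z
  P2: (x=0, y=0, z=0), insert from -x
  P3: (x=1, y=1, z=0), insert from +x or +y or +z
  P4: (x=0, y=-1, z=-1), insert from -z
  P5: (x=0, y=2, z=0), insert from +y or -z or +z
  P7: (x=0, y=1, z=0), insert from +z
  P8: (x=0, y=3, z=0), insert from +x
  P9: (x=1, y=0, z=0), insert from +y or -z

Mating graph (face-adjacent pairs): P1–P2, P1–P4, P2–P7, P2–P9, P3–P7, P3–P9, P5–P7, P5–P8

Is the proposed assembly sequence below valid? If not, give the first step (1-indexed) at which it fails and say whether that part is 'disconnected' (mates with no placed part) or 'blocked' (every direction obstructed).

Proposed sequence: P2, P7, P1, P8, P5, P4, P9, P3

Invalid at step 4 (disconnected)

1. P2@(0, 0, 0) [-x clear] — {P2}
2. P7@(0, 1, 0) [+z clear] — {P2, P7}
3. P1@(0, -1, 0) [-x clear] — {P1, P2, P7}
4. P8@(0, 3, 0) — no placed neighbour ⇒ disconnected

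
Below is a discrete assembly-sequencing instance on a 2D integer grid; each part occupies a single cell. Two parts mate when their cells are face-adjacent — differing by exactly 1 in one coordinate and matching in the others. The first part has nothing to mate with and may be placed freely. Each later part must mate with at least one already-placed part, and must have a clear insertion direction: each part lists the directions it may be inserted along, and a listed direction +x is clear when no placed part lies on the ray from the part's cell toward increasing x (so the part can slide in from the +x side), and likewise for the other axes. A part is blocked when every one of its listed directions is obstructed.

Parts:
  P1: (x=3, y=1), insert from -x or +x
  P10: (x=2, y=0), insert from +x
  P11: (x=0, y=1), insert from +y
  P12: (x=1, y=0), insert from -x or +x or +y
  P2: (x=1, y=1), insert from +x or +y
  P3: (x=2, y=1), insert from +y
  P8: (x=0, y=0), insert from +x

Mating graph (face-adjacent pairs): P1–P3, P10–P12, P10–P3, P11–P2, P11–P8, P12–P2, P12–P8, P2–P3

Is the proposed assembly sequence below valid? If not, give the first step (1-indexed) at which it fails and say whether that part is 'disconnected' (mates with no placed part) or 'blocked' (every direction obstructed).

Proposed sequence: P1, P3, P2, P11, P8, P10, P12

1. P1@(3, 1) [-x clear] — {P1}
2. P3@(2, 1) [+y clear] — {P1, P3}
3. P2@(1, 1) [+y clear] — {P1, P2, P3}
4. P11@(0, 1) [+y clear] — {P1, P11, P2, P3}
5. P8@(0, 0) [+x clear] — {P1, P11, P2, P3, P8}
6. P10@(2, 0) [+x clear] — {P1, P10, P11, P2, P3, P8}
7. P12@(1, 0) — -x/+x/+y all obstructed ⇒ blocked

Invalid at step 7 (blocked)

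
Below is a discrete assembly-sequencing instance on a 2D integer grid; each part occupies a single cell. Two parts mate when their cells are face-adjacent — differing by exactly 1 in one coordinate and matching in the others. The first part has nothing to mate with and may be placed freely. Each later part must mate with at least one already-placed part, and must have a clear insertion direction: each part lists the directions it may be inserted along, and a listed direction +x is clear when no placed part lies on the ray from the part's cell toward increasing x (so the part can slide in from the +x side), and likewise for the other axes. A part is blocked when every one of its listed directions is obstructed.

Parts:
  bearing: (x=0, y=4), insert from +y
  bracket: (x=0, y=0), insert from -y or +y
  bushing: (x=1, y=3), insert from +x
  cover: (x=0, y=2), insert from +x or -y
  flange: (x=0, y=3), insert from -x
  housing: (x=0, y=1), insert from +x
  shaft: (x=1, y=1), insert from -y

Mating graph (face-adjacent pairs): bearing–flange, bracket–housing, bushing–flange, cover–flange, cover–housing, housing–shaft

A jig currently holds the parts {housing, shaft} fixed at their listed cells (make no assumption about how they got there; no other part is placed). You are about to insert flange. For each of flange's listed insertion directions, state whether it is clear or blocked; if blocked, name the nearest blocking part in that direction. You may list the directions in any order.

-x: ray from flange(0, 3) has no placed part ⇒ clear

-x: clear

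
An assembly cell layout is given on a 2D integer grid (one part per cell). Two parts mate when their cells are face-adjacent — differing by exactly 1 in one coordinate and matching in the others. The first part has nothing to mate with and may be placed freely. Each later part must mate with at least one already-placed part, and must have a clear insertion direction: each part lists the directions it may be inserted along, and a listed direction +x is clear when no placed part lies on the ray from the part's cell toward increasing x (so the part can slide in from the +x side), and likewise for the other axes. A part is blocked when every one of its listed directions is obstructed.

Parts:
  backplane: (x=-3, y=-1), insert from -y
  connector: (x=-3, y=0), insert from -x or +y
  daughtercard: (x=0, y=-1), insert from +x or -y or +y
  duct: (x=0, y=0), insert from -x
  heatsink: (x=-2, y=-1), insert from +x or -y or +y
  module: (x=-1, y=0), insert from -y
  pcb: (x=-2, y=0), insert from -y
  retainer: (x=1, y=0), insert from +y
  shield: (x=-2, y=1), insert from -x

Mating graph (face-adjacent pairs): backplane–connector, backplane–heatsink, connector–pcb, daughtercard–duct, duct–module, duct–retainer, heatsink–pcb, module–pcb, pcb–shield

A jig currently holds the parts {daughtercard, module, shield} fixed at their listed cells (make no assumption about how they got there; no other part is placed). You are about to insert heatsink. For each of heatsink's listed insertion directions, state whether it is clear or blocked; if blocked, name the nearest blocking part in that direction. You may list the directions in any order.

+x: blocked by daughtercard; +y: blocked by shield; -y: clear

+x: nearest on ray is daughtercard@(0, -1) ⇒ blocked
-y: ray from heatsink(-2, -1) has no placed part ⇒ clear
+y: nearest on ray is shield@(-2, 1) ⇒ blocked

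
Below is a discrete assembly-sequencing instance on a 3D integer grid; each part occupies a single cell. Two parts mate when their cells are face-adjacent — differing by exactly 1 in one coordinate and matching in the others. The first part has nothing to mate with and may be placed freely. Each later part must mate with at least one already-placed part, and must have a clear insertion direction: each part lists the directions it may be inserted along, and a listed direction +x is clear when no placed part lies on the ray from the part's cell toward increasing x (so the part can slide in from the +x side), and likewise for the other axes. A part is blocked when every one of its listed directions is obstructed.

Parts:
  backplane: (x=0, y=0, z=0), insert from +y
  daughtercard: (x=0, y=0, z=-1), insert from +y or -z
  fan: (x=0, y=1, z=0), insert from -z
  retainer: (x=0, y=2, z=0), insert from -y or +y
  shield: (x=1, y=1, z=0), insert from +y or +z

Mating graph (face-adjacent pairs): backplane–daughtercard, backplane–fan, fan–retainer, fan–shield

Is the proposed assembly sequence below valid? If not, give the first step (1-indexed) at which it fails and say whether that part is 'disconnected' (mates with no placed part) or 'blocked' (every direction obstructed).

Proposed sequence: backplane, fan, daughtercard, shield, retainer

1. backplane@(0, 0, 0) [+y clear] — {backplane}
2. fan@(0, 1, 0) [-z clear] — {backplane, fan}
3. daughtercard@(0, 0, -1) [+y clear] — {backplane, daughtercard, fan}
4. shield@(1, 1, 0) [+y clear] — {backplane, daughtercard, fan, shield}
5. retainer@(0, 2, 0) [+y clear] — {backplane, daughtercard, fan, retainer, shield}

Valid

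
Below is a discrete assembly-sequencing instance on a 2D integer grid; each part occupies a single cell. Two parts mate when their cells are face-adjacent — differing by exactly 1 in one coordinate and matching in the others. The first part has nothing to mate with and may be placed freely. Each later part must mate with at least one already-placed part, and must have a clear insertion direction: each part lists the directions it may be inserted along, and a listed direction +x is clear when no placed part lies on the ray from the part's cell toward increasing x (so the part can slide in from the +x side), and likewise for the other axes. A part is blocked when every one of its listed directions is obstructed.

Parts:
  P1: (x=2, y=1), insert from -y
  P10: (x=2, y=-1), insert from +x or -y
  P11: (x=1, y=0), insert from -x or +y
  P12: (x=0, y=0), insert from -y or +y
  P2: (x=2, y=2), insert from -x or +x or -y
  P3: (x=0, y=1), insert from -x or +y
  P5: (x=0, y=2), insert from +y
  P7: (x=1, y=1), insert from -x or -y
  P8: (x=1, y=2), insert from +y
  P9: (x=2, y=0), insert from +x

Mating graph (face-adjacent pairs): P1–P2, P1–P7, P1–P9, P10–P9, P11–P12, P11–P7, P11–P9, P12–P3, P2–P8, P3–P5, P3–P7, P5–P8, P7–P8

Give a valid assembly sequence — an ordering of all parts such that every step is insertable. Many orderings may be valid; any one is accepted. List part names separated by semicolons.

P11; P7; P1; P2; P8; P5; P9; P3; P10; P12

1. P11@(1, 0) [-x clear] — {P11}
2. P7@(1, 1) [-x clear] — {P11, P7}
3. P1@(2, 1) [-y clear] — {P1, P11, P7}
4. P2@(2, 2) [-x clear] — {P1, P11, P2, P7}
5. P8@(1, 2) [+y clear] — {P1, P11, P2, P7, P8}
6. P5@(0, 2) [+y clear] — {P1, P11, P2, P5, P7, P8}
7. P9@(2, 0) [+x clear] — {P1, P11, P2, P5, P7, P8, P9}
8. P3@(0, 1) [-x clear] — {P1, P11, P2, P3, P5, P7, P8, P9}
9. P10@(2, -1) [+x clear] — {P1, P10, P11, P2, P3, P5, P7, P8, P9}
10. P12@(0, 0) [-y clear] — {P1, P10, P11, P12, P2, P3, P5, P7, P8, P9}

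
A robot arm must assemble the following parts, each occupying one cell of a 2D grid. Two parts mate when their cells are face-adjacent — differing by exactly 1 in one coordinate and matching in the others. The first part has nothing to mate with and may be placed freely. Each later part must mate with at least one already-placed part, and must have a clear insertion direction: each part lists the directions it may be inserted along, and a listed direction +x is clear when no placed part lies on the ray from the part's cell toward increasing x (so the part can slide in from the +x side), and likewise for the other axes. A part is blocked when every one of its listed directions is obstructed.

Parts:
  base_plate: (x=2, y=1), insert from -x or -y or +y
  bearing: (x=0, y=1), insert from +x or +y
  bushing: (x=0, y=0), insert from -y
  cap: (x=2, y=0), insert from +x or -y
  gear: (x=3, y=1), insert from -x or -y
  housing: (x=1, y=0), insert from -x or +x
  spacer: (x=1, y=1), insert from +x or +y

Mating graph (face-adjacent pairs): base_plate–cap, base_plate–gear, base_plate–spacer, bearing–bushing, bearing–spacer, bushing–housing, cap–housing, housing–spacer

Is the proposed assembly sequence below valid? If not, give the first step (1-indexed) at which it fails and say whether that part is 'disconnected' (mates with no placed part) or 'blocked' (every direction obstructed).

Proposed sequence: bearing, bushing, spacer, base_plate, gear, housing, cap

1. bearing@(0, 1) [+x clear] — {bearing}
2. bushing@(0, 0) [-y clear] — {bearing, bushing}
3. spacer@(1, 1) [+x clear] — {bearing, bushing, spacer}
4. base_plate@(2, 1) [-y clear] — {base_plate, bearing, bushing, spacer}
5. gear@(3, 1) [-y clear] — {base_plate, bearing, bushing, gear, spacer}
6. housing@(1, 0) [+x clear] — {base_plate, bearing, bushing, gear, housing, spacer}
7. cap@(2, 0) [+x clear] — {base_plate, bearing, bushing, cap, gear, housing, spacer}

Valid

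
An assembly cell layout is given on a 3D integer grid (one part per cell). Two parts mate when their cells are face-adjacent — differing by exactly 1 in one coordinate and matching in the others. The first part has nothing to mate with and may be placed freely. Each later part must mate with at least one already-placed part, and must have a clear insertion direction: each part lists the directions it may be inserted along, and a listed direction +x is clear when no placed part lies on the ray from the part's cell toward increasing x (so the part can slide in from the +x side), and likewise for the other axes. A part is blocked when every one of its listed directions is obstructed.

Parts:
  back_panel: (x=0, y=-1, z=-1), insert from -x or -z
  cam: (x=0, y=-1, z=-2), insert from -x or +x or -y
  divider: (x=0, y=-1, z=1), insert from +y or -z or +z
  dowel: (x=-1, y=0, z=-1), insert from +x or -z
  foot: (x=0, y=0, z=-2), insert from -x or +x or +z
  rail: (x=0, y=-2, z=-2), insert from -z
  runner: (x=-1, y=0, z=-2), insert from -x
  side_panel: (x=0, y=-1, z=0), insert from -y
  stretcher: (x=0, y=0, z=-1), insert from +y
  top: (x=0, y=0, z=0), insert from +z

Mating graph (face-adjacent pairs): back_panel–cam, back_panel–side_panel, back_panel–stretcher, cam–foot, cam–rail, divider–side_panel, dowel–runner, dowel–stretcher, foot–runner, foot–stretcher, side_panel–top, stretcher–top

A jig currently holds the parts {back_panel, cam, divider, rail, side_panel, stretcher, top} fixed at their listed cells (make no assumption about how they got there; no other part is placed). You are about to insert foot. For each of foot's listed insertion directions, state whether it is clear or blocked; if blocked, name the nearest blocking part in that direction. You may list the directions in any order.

-x: ray from foot(0, 0, -2) has no placed part ⇒ clear
+x: ray from foot(0, 0, -2) has no placed part ⇒ clear
+z: nearest on ray is stretcher@(0, 0, -1) ⇒ blocked

+x: clear; +z: blocked by stretcher; -x: clear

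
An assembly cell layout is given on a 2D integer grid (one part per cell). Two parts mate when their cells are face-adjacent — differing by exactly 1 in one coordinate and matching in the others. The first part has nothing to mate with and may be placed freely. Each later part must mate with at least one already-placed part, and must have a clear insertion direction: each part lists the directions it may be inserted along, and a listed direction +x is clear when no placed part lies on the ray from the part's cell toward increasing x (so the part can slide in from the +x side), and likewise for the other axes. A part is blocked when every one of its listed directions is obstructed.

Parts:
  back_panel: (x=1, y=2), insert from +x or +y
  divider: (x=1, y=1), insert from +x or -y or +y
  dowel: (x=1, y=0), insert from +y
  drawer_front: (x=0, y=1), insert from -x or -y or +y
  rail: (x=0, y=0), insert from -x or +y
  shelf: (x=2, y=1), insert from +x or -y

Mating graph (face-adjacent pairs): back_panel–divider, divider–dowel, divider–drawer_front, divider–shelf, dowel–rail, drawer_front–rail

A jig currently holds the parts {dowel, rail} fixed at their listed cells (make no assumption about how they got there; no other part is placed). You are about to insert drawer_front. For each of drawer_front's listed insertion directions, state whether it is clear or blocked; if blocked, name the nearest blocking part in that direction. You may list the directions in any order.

-x: ray from drawer_front(0, 1) has no placed part ⇒ clear
-y: nearest on ray is rail@(0, 0) ⇒ blocked
+y: ray from drawer_front(0, 1) has no placed part ⇒ clear

+y: clear; -x: clear; -y: blocked by rail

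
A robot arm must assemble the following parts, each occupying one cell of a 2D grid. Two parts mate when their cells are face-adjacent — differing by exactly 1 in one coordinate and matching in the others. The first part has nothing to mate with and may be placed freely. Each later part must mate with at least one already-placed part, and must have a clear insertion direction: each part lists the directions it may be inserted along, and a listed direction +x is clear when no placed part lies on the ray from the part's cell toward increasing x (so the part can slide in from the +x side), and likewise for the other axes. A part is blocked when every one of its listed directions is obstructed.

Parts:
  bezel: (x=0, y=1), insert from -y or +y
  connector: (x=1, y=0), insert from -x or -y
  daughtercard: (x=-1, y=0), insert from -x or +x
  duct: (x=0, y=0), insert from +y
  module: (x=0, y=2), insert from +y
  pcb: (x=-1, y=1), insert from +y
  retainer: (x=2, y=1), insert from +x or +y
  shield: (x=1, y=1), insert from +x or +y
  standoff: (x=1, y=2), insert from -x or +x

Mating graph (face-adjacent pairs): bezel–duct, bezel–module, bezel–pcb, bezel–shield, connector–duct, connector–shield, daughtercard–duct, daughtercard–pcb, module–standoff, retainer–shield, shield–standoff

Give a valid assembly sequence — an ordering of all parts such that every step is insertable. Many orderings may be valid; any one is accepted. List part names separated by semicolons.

1. daughtercard@(-1, 0) [-x clear] — {daughtercard}
2. duct@(0, 0) [+y clear] — {daughtercard, duct}
3. pcb@(-1, 1) [+y clear] — {daughtercard, duct, pcb}
4. connector@(1, 0) [-y clear] — {connector, daughtercard, duct, pcb}
5. shield@(1, 1) [+x clear] — {connector, daughtercard, duct, pcb, shield}
6. standoff@(1, 2) [-x clear] — {connector, daughtercard, duct, pcb, shield, standoff}
7. retainer@(2, 1) [+x clear] — {connector, daughtercard, duct, pcb, retainer, shield, standoff}
8. bezel@(0, 1) [+y clear] — {bezel, connector, daughtercard, duct, pcb, retainer, shield, standoff}
9. module@(0, 2) [+y clear] — {bezel, connector, daughtercard, duct, module, pcb, retainer, shield, standoff}

daughtercard; duct; pcb; connector; shield; standoff; retainer; bezel; module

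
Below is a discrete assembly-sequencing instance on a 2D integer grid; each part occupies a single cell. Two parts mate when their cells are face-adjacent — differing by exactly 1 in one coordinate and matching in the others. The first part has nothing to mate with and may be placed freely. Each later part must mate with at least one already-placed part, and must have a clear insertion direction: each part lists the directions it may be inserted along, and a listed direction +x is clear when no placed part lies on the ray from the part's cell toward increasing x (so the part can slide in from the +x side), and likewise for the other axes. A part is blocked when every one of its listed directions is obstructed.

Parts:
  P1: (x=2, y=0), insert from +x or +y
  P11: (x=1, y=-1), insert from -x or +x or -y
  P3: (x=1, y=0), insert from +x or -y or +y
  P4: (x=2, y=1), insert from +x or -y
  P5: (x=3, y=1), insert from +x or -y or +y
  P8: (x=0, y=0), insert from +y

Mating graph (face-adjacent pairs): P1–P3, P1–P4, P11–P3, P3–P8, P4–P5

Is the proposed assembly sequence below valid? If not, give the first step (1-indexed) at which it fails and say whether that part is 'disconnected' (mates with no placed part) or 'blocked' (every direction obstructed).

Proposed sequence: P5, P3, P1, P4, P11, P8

1. P5@(3, 1) [+x clear] — {P5}
2. P3@(1, 0) — no placed neighbour ⇒ disconnected

Invalid at step 2 (disconnected)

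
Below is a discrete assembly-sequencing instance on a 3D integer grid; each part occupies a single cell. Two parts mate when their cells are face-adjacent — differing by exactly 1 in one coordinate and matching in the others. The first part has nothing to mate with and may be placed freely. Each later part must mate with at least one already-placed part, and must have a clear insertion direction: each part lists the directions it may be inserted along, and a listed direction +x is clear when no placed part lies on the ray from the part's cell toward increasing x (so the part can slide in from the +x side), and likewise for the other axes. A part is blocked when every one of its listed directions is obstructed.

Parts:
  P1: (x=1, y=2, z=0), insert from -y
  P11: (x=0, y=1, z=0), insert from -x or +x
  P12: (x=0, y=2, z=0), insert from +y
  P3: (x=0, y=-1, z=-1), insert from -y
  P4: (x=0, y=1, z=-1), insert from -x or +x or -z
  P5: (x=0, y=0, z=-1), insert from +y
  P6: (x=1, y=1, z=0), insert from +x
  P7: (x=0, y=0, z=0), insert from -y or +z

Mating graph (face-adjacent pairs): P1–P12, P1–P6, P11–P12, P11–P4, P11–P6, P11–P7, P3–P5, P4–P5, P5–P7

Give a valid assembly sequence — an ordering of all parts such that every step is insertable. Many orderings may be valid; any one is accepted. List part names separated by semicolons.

P11; P12; P1; P6; P7; P5; P4; P3

1. P11@(0, 1, 0) [-x clear] — {P11}
2. P12@(0, 2, 0) [+y clear] — {P11, P12}
3. P1@(1, 2, 0) [-y clear] — {P1, P11, P12}
4. P6@(1, 1, 0) [+x clear] — {P1, P11, P12, P6}
5. P7@(0, 0, 0) [-y clear] — {P1, P11, P12, P6, P7}
6. P5@(0, 0, -1) [+y clear] — {P1, P11, P12, P5, P6, P7}
7. P4@(0, 1, -1) [-x clear] — {P1, P11, P12, P4, P5, P6, P7}
8. P3@(0, -1, -1) [-y clear] — {P1, P11, P12, P3, P4, P5, P6, P7}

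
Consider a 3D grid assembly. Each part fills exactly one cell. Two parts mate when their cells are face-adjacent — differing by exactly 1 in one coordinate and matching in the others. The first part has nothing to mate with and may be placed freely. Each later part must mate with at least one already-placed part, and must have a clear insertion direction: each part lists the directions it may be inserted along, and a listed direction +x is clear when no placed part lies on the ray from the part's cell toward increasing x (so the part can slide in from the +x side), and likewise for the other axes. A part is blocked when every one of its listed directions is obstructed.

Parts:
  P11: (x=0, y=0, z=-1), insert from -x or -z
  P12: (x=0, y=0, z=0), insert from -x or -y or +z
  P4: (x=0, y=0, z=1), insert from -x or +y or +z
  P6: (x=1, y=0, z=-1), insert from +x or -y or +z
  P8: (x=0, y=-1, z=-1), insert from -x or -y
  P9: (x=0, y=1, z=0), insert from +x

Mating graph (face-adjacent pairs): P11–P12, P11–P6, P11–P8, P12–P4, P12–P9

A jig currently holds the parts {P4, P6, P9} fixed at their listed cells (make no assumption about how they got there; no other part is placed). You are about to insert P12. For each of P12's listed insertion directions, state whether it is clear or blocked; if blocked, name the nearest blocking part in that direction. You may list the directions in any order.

+z: blocked by P4; -x: clear; -y: clear

-x: ray from P12(0, 0, 0) has no placed part ⇒ clear
-y: ray from P12(0, 0, 0) has no placed part ⇒ clear
+z: nearest on ray is P4@(0, 0, 1) ⇒ blocked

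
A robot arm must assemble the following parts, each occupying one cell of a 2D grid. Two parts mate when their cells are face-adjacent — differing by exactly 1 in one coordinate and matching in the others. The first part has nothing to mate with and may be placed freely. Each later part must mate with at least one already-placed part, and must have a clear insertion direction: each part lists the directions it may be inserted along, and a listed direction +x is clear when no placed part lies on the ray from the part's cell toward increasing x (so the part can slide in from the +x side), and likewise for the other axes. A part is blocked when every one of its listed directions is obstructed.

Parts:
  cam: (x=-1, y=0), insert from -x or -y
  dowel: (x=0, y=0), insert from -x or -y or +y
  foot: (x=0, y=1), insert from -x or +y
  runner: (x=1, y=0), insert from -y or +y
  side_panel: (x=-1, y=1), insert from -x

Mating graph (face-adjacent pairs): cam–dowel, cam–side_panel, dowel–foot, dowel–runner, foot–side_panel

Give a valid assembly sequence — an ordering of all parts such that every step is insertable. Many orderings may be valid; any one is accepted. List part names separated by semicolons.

dowel; cam; runner; foot; side_panel

1. dowel@(0, 0) [-x clear] — {dowel}
2. cam@(-1, 0) [-x clear] — {cam, dowel}
3. runner@(1, 0) [-y clear] — {cam, dowel, runner}
4. foot@(0, 1) [-x clear] — {cam, dowel, foot, runner}
5. side_panel@(-1, 1) [-x clear] — {cam, dowel, foot, runner, side_panel}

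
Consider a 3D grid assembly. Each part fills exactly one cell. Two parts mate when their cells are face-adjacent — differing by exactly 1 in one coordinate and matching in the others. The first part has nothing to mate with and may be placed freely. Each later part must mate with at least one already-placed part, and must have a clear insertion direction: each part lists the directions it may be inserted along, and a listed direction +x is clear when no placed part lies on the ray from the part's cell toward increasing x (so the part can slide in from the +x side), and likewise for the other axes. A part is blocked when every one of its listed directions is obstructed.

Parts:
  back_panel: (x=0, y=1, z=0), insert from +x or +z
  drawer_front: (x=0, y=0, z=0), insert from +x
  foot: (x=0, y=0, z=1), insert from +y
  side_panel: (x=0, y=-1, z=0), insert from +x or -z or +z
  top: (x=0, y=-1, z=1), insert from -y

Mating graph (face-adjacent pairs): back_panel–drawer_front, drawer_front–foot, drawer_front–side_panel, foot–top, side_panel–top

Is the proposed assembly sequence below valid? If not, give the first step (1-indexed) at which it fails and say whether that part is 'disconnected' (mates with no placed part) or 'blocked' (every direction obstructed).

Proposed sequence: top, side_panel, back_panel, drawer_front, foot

Invalid at step 3 (disconnected)

1. top@(0, -1, 1) [-y clear] — {top}
2. side_panel@(0, -1, 0) [+x clear] — {side_panel, top}
3. back_panel@(0, 1, 0) — no placed neighbour ⇒ disconnected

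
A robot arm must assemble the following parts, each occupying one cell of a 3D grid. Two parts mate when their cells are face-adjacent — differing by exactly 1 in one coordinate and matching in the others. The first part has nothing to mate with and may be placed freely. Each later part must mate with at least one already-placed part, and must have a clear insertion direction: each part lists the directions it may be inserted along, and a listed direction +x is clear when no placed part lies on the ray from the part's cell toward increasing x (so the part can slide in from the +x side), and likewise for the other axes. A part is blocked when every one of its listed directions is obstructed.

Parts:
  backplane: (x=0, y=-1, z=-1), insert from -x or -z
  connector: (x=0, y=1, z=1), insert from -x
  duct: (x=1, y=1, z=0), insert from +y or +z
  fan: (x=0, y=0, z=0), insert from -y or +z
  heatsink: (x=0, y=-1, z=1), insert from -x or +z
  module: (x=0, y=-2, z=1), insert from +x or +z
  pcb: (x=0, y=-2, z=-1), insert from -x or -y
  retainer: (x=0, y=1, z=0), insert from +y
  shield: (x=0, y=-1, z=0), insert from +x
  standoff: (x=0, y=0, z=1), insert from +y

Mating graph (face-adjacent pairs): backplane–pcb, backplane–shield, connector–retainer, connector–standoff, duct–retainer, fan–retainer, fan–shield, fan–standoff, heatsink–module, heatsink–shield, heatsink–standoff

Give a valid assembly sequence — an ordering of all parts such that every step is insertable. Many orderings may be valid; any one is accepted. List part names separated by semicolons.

duct; retainer; fan; standoff; connector; heatsink; module; shield; backplane; pcb

1. duct@(1, 1, 0) [+y clear] — {duct}
2. retainer@(0, 1, 0) [+y clear] — {duct, retainer}
3. fan@(0, 0, 0) [-y clear] — {duct, fan, retainer}
4. standoff@(0, 0, 1) [+y clear] — {duct, fan, retainer, standoff}
5. connector@(0, 1, 1) [-x clear] — {connector, duct, fan, retainer, standoff}
6. heatsink@(0, -1, 1) [-x clear] — {connector, duct, fan, heatsink, retainer, standoff}
7. module@(0, -2, 1) [+x clear] — {connector, duct, fan, heatsink, module, retainer, standoff}
8. shield@(0, -1, 0) [+x clear] — {connector, duct, fan, heatsink, module, retainer, shield, standoff}
9. backplane@(0, -1, -1) [-x clear] — {backplane, connector, duct, fan, heatsink, module, retainer, shield, standoff}
10. pcb@(0, -2, -1) [-x clear] — {backplane, connector, duct, fan, heatsink, module, pcb, retainer, shield, standoff}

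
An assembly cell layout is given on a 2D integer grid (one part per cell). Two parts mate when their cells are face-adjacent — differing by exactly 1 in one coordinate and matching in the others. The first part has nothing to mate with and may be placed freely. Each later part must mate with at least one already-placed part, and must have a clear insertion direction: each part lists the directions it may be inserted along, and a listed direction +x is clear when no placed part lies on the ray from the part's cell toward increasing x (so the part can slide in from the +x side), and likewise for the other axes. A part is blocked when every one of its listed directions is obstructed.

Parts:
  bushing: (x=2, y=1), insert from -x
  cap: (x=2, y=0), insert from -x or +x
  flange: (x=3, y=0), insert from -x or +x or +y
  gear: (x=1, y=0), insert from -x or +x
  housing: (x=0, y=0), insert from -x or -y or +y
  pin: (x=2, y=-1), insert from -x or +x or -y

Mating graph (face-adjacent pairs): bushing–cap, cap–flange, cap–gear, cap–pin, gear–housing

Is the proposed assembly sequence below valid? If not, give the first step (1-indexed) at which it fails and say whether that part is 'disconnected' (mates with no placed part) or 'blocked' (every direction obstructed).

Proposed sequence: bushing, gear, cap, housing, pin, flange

Invalid at step 2 (disconnected)

1. bushing@(2, 1) [-x clear] — {bushing}
2. gear@(1, 0) — no placed neighbour ⇒ disconnected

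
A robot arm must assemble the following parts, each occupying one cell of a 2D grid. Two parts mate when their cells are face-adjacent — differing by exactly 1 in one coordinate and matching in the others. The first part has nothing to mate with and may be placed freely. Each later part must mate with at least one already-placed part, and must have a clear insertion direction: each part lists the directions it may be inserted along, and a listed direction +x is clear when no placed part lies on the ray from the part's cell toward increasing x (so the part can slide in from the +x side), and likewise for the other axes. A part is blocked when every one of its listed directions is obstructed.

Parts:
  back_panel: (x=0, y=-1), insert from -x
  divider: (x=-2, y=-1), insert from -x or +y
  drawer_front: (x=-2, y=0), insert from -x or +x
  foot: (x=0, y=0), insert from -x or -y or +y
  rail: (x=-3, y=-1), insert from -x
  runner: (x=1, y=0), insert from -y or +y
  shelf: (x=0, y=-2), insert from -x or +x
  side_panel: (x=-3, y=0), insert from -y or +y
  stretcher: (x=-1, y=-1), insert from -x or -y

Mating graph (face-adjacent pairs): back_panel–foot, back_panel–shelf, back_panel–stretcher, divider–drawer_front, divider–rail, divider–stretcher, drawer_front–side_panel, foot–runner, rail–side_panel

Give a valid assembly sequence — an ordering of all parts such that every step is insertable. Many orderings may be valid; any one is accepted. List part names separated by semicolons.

1. back_panel@(0, -1) [-x clear] — {back_panel}
2. stretcher@(-1, -1) [-x clear] — {back_panel, stretcher}
3. divider@(-2, -1) [-x clear] — {back_panel, divider, stretcher}
4. rail@(-3, -1) [-x clear] — {back_panel, divider, rail, stretcher}
5. side_panel@(-3, 0) [+y clear] — {back_panel, divider, rail, side_panel, stretcher}
6. drawer_front@(-2, 0) [+x clear] — {back_panel, divider, drawer_front, rail, side_panel, stretcher}
7. shelf@(0, -2) [-x clear] — {back_panel, divider, drawer_front, rail, shelf, side_panel, stretcher}
8. foot@(0, 0) [+y clear] — {back_panel, divider, drawer_front, foot, rail, shelf, side_panel, stretcher}
9. runner@(1, 0) [-y clear] — {back_panel, divider, drawer_front, foot, rail, runner, shelf, side_panel, stretcher}

back_panel; stretcher; divider; rail; side_panel; drawer_front; shelf; foot; runner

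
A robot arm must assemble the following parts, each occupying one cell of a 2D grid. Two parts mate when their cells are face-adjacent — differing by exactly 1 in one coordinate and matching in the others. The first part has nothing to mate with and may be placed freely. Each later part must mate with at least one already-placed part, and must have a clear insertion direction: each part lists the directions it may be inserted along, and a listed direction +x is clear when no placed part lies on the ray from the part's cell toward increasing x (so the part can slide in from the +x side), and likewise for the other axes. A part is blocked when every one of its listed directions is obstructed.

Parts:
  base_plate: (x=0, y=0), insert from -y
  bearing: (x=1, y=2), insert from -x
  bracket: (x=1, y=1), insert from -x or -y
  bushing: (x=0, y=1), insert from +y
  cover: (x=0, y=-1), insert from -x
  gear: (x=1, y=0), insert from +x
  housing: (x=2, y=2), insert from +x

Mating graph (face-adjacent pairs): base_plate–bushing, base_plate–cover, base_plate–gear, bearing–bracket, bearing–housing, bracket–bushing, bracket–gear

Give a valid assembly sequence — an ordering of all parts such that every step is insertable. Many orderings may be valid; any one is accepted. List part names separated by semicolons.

1. bracket@(1, 1) [-x clear] — {bracket}
2. bushing@(0, 1) [+y clear] — {bracket, bushing}
3. base_plate@(0, 0) [-y clear] — {base_plate, bracket, bushing}
4. cover@(0, -1) [-x clear] — {base_plate, bracket, bushing, cover}
5. gear@(1, 0) [+x clear] — {base_plate, bracket, bushing, cover, gear}
6. bearing@(1, 2) [-x clear] — {base_plate, bearing, bracket, bushing, cover, gear}
7. housing@(2, 2) [+x clear] — {base_plate, bearing, bracket, bushing, cover, gear, housing}

bracket; bushing; base_plate; cover; gear; bearing; housing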